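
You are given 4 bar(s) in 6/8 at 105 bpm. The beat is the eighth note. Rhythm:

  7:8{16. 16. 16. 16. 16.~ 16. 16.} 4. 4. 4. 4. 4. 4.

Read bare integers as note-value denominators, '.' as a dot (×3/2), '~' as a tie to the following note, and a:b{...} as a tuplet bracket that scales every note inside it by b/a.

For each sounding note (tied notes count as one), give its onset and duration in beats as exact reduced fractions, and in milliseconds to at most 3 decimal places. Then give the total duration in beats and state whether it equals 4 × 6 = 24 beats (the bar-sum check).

1) 0.0ms=0b +489.796ms=6/7b
2) 489.796ms=6/7b +489.796ms=6/7b
3) 979.592ms=12/7b +489.796ms=6/7b
4) 1469.388ms=18/7b +489.796ms=6/7b
5) 1959.184ms=24/7b +979.592ms=12/7b
6) 2938.776ms=36/7b +489.796ms=6/7b
7) 3428.571ms=6b +1714.286ms=3b
8) 5142.857ms=9b +1714.286ms=3b
9) 6857.143ms=12b +1714.286ms=3b
10) 8571.429ms=15b +1714.286ms=3b
11) 10285.714ms=18b +1714.286ms=3b
12) 12000.0ms=21b +1714.286ms=3b
Σ=24b of 24 (105bpm 6/8) — PASS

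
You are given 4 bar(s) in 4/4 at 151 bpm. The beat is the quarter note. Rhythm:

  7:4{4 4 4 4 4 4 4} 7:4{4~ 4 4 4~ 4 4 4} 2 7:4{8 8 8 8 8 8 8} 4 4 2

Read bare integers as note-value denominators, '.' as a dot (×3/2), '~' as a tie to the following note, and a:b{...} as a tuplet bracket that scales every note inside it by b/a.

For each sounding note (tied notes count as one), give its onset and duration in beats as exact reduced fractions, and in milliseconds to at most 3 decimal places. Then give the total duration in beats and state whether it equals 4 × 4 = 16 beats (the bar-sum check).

1) 0.0ms=0b +227.058ms=4/7b
2) 227.058ms=4/7b +227.058ms=4/7b
3) 454.115ms=8/7b +227.058ms=4/7b
4) 681.173ms=12/7b +227.058ms=4/7b
5) 908.231ms=16/7b +227.058ms=4/7b
6) 1135.289ms=20/7b +227.058ms=4/7b
7) 1362.346ms=24/7b +227.058ms=4/7b
8) 1589.404ms=4b +454.115ms=8/7b
9) 2043.519ms=36/7b +227.058ms=4/7b
10) 2270.577ms=40/7b +454.115ms=8/7b
11) 2724.693ms=48/7b +227.058ms=4/7b
12) 2951.75ms=52/7b +227.058ms=4/7b
13) 3178.808ms=8b +794.702ms=2b
14) 3973.51ms=10b +113.529ms=2/7b
15) 4087.039ms=72/7b +113.529ms=2/7b
16) 4200.568ms=74/7b +113.529ms=2/7b
17) 4314.096ms=76/7b +113.529ms=2/7b
18) 4427.625ms=78/7b +113.529ms=2/7b
19) 4541.154ms=80/7b +113.529ms=2/7b
20) 4654.683ms=82/7b +113.529ms=2/7b
21) 4768.212ms=12b +397.351ms=1b
22) 5165.563ms=13b +397.351ms=1b
23) 5562.914ms=14b +794.702ms=2b
Σ=16b of 16 (151bpm 4/4) — PASS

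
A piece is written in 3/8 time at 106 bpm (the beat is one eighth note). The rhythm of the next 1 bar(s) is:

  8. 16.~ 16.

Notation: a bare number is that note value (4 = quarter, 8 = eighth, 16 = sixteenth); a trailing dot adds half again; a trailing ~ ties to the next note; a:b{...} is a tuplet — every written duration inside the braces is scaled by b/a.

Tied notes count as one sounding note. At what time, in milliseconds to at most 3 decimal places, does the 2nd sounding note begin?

note 2 onset = 3/2b = 849.057ms

1. 0.0ms @ 0 + 849.057ms (3/2)
2. 849.057ms @ 3/2 + 849.057ms (3/2)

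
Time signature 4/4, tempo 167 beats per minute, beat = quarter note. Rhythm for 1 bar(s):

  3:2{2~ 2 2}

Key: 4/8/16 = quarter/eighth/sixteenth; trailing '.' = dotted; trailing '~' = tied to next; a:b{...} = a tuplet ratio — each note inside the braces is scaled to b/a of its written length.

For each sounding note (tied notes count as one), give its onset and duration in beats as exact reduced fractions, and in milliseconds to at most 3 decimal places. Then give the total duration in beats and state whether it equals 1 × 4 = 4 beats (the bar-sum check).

1) 0.0ms=0b +958.084ms=8/3b
2) 958.084ms=8/3b +479.042ms=4/3b
Σ=4b of 4 (167bpm 4/4) — PASS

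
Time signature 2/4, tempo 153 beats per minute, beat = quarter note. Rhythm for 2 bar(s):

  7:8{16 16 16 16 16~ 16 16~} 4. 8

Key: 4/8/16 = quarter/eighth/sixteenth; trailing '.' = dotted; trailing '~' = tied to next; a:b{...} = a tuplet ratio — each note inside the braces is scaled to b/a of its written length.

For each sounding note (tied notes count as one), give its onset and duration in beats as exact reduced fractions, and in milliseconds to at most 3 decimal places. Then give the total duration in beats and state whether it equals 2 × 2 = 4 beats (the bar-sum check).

1) 0.0ms=0b +112.045ms=2/7b
2) 112.045ms=2/7b +112.045ms=2/7b
3) 224.09ms=4/7b +112.045ms=2/7b
4) 336.134ms=6/7b +112.045ms=2/7b
5) 448.179ms=8/7b +224.09ms=4/7b
6) 672.269ms=12/7b +700.28ms=25/14b
7) 1372.549ms=7/2b +196.078ms=1/2b
Σ=4b of 4 (153bpm 2/4) — PASS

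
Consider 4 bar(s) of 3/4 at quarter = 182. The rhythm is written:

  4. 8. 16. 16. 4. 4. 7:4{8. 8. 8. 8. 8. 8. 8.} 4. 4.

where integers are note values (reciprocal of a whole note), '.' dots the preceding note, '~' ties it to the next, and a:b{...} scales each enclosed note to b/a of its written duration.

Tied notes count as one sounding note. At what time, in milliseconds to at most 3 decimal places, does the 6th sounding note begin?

1. 0.0ms @ 0 + 494.505ms (3/2)
2. 494.505ms @ 3/2 + 247.253ms (3/4)
3. 741.758ms @ 9/4 + 123.626ms (3/8)
4. 865.385ms @ 21/8 + 123.626ms (3/8)
5. 989.011ms @ 3 + 494.505ms (3/2)
6. 1483.516ms @ 9/2 + 494.505ms (3/2)
7. 1978.022ms @ 6 + 141.287ms (3/7)
8. 2119.309ms @ 45/7 + 141.287ms (3/7)
9. 2260.597ms @ 48/7 + 141.287ms (3/7)
10. 2401.884ms @ 51/7 + 141.287ms (3/7)
11. 2543.171ms @ 54/7 + 141.287ms (3/7)
12. 2684.458ms @ 57/7 + 141.287ms (3/7)
13. 2825.746ms @ 60/7 + 141.287ms (3/7)
14. 2967.033ms @ 9 + 494.505ms (3/2)
15. 3461.538ms @ 21/2 + 494.505ms (3/2)

note 6 onset = 9/2b = 1483.516ms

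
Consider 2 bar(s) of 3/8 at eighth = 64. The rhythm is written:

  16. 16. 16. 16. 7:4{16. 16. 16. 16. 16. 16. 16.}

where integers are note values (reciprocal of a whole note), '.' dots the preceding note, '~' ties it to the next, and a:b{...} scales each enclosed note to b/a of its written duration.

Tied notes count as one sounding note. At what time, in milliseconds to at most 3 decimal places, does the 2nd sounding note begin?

1. 0.0ms @ 0 + 703.125ms (3/4)
2. 703.125ms @ 3/4 + 703.125ms (3/4)
3. 1406.25ms @ 3/2 + 703.125ms (3/4)
4. 2109.375ms @ 9/4 + 703.125ms (3/4)
5. 2812.5ms @ 3 + 401.786ms (3/7)
6. 3214.286ms @ 24/7 + 401.786ms (3/7)
7. 3616.071ms @ 27/7 + 401.786ms (3/7)
8. 4017.857ms @ 30/7 + 401.786ms (3/7)
9. 4419.643ms @ 33/7 + 401.786ms (3/7)
10. 4821.429ms @ 36/7 + 401.786ms (3/7)
11. 5223.214ms @ 39/7 + 401.786ms (3/7)

note 2 onset = 3/4b = 703.125ms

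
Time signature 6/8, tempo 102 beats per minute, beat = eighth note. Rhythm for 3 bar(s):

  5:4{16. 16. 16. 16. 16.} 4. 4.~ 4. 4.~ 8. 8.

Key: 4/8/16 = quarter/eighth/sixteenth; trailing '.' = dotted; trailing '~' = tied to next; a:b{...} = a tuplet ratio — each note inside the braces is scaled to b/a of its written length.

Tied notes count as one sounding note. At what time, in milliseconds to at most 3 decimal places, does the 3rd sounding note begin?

note 3 onset = 6/5b = 705.882ms

1. 0.0ms @ 0 + 352.941ms (3/5)
2. 352.941ms @ 3/5 + 352.941ms (3/5)
3. 705.882ms @ 6/5 + 352.941ms (3/5)
4. 1058.824ms @ 9/5 + 352.941ms (3/5)
5. 1411.765ms @ 12/5 + 352.941ms (3/5)
6. 1764.706ms @ 3 + 1764.706ms (3)
7. 3529.412ms @ 6 + 3529.412ms (6)
8. 7058.824ms @ 12 + 2647.059ms (9/2)
9. 9705.882ms @ 33/2 + 882.353ms (3/2)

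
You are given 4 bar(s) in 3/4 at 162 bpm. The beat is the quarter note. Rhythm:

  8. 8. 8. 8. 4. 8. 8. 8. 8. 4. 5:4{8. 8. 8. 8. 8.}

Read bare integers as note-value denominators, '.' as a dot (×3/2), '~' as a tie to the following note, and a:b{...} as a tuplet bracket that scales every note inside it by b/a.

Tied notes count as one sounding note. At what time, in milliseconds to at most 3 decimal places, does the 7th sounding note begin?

1. 0.0ms @ 0 + 277.778ms (3/4)
2. 277.778ms @ 3/4 + 277.778ms (3/4)
3. 555.556ms @ 3/2 + 277.778ms (3/4)
4. 833.333ms @ 9/4 + 277.778ms (3/4)
5. 1111.111ms @ 3 + 555.556ms (3/2)
6. 1666.667ms @ 9/2 + 277.778ms (3/4)
7. 1944.444ms @ 21/4 + 277.778ms (3/4)
8. 2222.222ms @ 6 + 277.778ms (3/4)
9. 2500.0ms @ 27/4 + 277.778ms (3/4)
10. 2777.778ms @ 15/2 + 555.556ms (3/2)
11. 3333.333ms @ 9 + 222.222ms (3/5)
12. 3555.556ms @ 48/5 + 222.222ms (3/5)
13. 3777.778ms @ 51/5 + 222.222ms (3/5)
14. 4000.0ms @ 54/5 + 222.222ms (3/5)
15. 4222.222ms @ 57/5 + 222.222ms (3/5)

note 7 onset = 21/4b = 1944.444ms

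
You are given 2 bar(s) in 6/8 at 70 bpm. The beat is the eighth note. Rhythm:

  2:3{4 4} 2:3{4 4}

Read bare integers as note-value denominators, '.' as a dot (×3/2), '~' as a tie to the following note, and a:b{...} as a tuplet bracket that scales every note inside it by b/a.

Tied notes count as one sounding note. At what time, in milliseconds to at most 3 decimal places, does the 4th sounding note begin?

note 4 onset = 9b = 7714.286ms

1. 0.0ms @ 0 + 2571.429ms (3)
2. 2571.429ms @ 3 + 2571.429ms (3)
3. 5142.857ms @ 6 + 2571.429ms (3)
4. 7714.286ms @ 9 + 2571.429ms (3)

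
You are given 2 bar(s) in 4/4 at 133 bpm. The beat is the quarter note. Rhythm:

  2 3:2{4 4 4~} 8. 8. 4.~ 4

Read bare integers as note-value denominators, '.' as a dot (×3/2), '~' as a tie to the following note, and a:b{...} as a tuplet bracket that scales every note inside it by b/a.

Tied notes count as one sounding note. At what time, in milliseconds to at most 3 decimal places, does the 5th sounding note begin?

note 5 onset = 19/4b = 2142.857ms

1. 0.0ms @ 0 + 902.256ms (2)
2. 902.256ms @ 2 + 300.752ms (2/3)
3. 1203.008ms @ 8/3 + 300.752ms (2/3)
4. 1503.759ms @ 10/3 + 639.098ms (17/12)
5. 2142.857ms @ 19/4 + 338.346ms (3/4)
6. 2481.203ms @ 11/2 + 1127.82ms (5/2)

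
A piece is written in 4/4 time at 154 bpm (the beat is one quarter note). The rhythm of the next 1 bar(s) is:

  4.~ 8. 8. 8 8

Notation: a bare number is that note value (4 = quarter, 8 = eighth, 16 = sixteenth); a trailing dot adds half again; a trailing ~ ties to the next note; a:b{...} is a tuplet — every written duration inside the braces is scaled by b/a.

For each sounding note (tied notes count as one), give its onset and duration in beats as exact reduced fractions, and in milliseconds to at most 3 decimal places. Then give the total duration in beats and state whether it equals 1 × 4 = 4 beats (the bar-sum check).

1) 0.0ms=0b +876.623ms=9/4b
2) 876.623ms=9/4b +292.208ms=3/4b
3) 1168.831ms=3b +194.805ms=1/2b
4) 1363.636ms=7/2b +194.805ms=1/2b
Σ=4b of 4 (154bpm 4/4) — PASS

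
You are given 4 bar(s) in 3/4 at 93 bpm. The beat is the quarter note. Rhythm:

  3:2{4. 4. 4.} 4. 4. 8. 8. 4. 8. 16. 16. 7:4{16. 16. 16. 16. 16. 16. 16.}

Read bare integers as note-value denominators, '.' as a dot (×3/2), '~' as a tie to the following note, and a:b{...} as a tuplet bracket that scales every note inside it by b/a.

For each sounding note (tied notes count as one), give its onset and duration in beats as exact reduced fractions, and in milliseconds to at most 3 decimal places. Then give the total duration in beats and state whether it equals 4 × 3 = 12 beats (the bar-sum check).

1) 0.0ms=0b +645.161ms=1b
2) 645.161ms=1b +645.161ms=1b
3) 1290.323ms=2b +645.161ms=1b
4) 1935.484ms=3b +967.742ms=3/2b
5) 2903.226ms=9/2b +967.742ms=3/2b
6) 3870.968ms=6b +483.871ms=3/4b
7) 4354.839ms=27/4b +483.871ms=3/4b
8) 4838.71ms=15/2b +967.742ms=3/2b
9) 5806.452ms=9b +483.871ms=3/4b
10) 6290.323ms=39/4b +241.935ms=3/8b
11) 6532.258ms=81/8b +241.935ms=3/8b
12) 6774.194ms=21/2b +138.249ms=3/14b
13) 6912.442ms=75/7b +138.249ms=3/14b
14) 7050.691ms=153/14b +138.249ms=3/14b
15) 7188.94ms=78/7b +138.249ms=3/14b
16) 7327.189ms=159/14b +138.249ms=3/14b
17) 7465.438ms=81/7b +138.249ms=3/14b
18) 7603.687ms=165/14b +138.249ms=3/14b
Σ=12b of 12 (93bpm 3/4) — PASS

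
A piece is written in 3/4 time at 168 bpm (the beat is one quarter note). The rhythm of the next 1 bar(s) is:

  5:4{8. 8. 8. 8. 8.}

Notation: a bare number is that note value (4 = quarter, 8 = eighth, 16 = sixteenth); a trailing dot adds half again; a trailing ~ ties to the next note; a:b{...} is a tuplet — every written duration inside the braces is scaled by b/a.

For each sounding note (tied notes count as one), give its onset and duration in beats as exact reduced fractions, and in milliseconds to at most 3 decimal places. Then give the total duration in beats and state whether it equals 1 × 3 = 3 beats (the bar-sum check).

1) 0.0ms=0b +214.286ms=3/5b
2) 214.286ms=3/5b +214.286ms=3/5b
3) 428.571ms=6/5b +214.286ms=3/5b
4) 642.857ms=9/5b +214.286ms=3/5b
5) 857.143ms=12/5b +214.286ms=3/5b
Σ=3b of 3 (168bpm 3/4) — PASS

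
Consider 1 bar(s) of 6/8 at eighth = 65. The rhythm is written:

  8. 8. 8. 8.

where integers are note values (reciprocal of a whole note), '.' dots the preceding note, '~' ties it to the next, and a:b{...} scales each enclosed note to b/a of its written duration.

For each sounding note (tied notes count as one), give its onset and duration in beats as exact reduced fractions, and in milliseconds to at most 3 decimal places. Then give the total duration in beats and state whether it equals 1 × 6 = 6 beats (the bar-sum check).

1) 0.0ms=0b +1384.615ms=3/2b
2) 1384.615ms=3/2b +1384.615ms=3/2b
3) 2769.231ms=3b +1384.615ms=3/2b
4) 4153.846ms=9/2b +1384.615ms=3/2b
Σ=6b of 6 (65bpm 6/8) — PASS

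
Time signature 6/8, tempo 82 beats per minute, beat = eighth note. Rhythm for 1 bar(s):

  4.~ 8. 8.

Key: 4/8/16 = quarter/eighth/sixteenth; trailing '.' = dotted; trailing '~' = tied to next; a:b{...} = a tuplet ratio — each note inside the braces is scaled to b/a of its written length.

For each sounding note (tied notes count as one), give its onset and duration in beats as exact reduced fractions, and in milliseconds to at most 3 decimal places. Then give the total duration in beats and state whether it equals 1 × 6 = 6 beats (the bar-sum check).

1) 0.0ms=0b +3292.683ms=9/2b
2) 3292.683ms=9/2b +1097.561ms=3/2b
Σ=6b of 6 (82bpm 6/8) — PASS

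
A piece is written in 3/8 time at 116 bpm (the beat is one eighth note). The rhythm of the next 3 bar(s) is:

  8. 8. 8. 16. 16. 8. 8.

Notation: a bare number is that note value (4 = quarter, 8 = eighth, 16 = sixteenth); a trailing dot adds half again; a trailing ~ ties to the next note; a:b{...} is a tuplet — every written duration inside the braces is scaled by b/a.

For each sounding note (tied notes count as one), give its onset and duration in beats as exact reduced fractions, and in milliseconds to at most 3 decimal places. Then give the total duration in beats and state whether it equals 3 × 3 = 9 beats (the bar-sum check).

1) 0.0ms=0b +775.862ms=3/2b
2) 775.862ms=3/2b +775.862ms=3/2b
3) 1551.724ms=3b +775.862ms=3/2b
4) 2327.586ms=9/2b +387.931ms=3/4b
5) 2715.517ms=21/4b +387.931ms=3/4b
6) 3103.448ms=6b +775.862ms=3/2b
7) 3879.31ms=15/2b +775.862ms=3/2b
Σ=9b of 9 (116bpm 3/8) — PASS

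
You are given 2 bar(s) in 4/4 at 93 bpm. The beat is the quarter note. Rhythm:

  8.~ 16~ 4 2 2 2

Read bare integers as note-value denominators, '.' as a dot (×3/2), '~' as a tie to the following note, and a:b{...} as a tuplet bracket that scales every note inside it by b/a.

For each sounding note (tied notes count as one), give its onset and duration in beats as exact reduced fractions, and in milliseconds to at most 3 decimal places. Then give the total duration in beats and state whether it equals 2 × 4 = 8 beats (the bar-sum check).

1) 0.0ms=0b +1290.323ms=2b
2) 1290.323ms=2b +1290.323ms=2b
3) 2580.645ms=4b +1290.323ms=2b
4) 3870.968ms=6b +1290.323ms=2b
Σ=8b of 8 (93bpm 4/4) — PASS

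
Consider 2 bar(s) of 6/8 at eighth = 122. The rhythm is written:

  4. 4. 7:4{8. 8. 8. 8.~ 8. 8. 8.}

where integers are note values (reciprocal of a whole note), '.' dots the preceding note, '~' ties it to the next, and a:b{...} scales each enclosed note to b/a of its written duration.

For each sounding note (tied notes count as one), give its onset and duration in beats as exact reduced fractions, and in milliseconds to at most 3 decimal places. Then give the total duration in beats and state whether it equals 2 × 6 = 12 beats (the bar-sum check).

1) 0.0ms=0b +1475.41ms=3b
2) 1475.41ms=3b +1475.41ms=3b
3) 2950.82ms=6b +421.546ms=6/7b
4) 3372.365ms=48/7b +421.546ms=6/7b
5) 3793.911ms=54/7b +421.546ms=6/7b
6) 4215.457ms=60/7b +843.091ms=12/7b
7) 5058.548ms=72/7b +421.546ms=6/7b
8) 5480.094ms=78/7b +421.546ms=6/7b
Σ=12b of 12 (122bpm 6/8) — PASS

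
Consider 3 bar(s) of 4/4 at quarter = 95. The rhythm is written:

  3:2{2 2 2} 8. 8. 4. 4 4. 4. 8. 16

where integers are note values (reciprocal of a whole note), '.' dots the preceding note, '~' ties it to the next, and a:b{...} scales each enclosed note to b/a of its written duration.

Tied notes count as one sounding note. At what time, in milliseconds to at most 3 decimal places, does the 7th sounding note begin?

1. 0.0ms @ 0 + 842.105ms (4/3)
2. 842.105ms @ 4/3 + 842.105ms (4/3)
3. 1684.211ms @ 8/3 + 842.105ms (4/3)
4. 2526.316ms @ 4 + 473.684ms (3/4)
5. 3000.0ms @ 19/4 + 473.684ms (3/4)
6. 3473.684ms @ 11/2 + 947.368ms (3/2)
7. 4421.053ms @ 7 + 631.579ms (1)
8. 5052.632ms @ 8 + 947.368ms (3/2)
9. 6000.0ms @ 19/2 + 947.368ms (3/2)
10. 6947.368ms @ 11 + 473.684ms (3/4)
11. 7421.053ms @ 47/4 + 157.895ms (1/4)

note 7 onset = 7b = 4421.053ms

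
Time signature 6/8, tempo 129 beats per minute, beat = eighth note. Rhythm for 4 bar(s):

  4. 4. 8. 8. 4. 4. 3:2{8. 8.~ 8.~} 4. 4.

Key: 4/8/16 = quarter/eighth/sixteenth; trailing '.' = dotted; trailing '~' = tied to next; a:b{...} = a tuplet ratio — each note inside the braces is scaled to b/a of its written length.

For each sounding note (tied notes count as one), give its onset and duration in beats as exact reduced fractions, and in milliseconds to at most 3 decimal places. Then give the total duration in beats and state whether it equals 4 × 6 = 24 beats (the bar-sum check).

1) 0.0ms=0b +1395.349ms=3b
2) 1395.349ms=3b +1395.349ms=3b
3) 2790.698ms=6b +697.674ms=3/2b
4) 3488.372ms=15/2b +697.674ms=3/2b
5) 4186.047ms=9b +1395.349ms=3b
6) 5581.395ms=12b +1395.349ms=3b
7) 6976.744ms=15b +465.116ms=1b
8) 7441.86ms=16b +2325.581ms=5b
9) 9767.442ms=21b +1395.349ms=3b
Σ=24b of 24 (129bpm 6/8) — PASS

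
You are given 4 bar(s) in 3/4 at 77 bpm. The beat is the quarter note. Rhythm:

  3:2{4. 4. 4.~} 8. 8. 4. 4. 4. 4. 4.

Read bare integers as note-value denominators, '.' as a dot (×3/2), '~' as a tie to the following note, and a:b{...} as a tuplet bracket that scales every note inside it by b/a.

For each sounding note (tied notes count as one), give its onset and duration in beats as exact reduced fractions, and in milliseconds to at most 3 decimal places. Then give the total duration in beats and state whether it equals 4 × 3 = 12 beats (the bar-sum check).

1) 0.0ms=0b +779.221ms=1b
2) 779.221ms=1b +779.221ms=1b
3) 1558.442ms=2b +1363.636ms=7/4b
4) 2922.078ms=15/4b +584.416ms=3/4b
5) 3506.494ms=9/2b +1168.831ms=3/2b
6) 4675.325ms=6b +1168.831ms=3/2b
7) 5844.156ms=15/2b +1168.831ms=3/2b
8) 7012.987ms=9b +1168.831ms=3/2b
9) 8181.818ms=21/2b +1168.831ms=3/2b
Σ=12b of 12 (77bpm 3/4) — PASS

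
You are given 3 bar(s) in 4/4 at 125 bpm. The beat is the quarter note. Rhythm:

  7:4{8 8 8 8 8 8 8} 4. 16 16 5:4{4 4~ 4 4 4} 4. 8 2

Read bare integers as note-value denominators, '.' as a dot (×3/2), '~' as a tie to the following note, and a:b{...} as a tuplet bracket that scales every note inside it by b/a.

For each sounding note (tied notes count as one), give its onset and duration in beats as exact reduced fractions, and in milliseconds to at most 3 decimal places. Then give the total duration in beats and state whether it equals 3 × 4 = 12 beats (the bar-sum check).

1) 0.0ms=0b +137.143ms=2/7b
2) 137.143ms=2/7b +137.143ms=2/7b
3) 274.286ms=4/7b +137.143ms=2/7b
4) 411.429ms=6/7b +137.143ms=2/7b
5) 548.571ms=8/7b +137.143ms=2/7b
6) 685.714ms=10/7b +137.143ms=2/7b
7) 822.857ms=12/7b +137.143ms=2/7b
8) 960.0ms=2b +720.0ms=3/2b
9) 1680.0ms=7/2b +120.0ms=1/4b
10) 1800.0ms=15/4b +120.0ms=1/4b
11) 1920.0ms=4b +384.0ms=4/5b
12) 2304.0ms=24/5b +768.0ms=8/5b
13) 3072.0ms=32/5b +384.0ms=4/5b
14) 3456.0ms=36/5b +384.0ms=4/5b
15) 3840.0ms=8b +720.0ms=3/2b
16) 4560.0ms=19/2b +240.0ms=1/2b
17) 4800.0ms=10b +960.0ms=2b
Σ=12b of 12 (125bpm 4/4) — PASS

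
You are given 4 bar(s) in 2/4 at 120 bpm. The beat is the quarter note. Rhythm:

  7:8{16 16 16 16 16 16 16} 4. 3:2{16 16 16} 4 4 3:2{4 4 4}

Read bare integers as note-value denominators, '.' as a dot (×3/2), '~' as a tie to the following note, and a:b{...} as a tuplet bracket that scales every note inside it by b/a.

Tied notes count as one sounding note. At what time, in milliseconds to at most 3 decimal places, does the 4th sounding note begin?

note 4 onset = 6/7b = 428.571ms

1. 0.0ms @ 0 + 142.857ms (2/7)
2. 142.857ms @ 2/7 + 142.857ms (2/7)
3. 285.714ms @ 4/7 + 142.857ms (2/7)
4. 428.571ms @ 6/7 + 142.857ms (2/7)
5. 571.429ms @ 8/7 + 142.857ms (2/7)
6. 714.286ms @ 10/7 + 142.857ms (2/7)
7. 857.143ms @ 12/7 + 142.857ms (2/7)
8. 1000.0ms @ 2 + 750.0ms (3/2)
9. 1750.0ms @ 7/2 + 83.333ms (1/6)
10. 1833.333ms @ 11/3 + 83.333ms (1/6)
11. 1916.667ms @ 23/6 + 83.333ms (1/6)
12. 2000.0ms @ 4 + 500.0ms (1)
13. 2500.0ms @ 5 + 500.0ms (1)
14. 3000.0ms @ 6 + 333.333ms (2/3)
15. 3333.333ms @ 20/3 + 333.333ms (2/3)
16. 3666.667ms @ 22/3 + 333.333ms (2/3)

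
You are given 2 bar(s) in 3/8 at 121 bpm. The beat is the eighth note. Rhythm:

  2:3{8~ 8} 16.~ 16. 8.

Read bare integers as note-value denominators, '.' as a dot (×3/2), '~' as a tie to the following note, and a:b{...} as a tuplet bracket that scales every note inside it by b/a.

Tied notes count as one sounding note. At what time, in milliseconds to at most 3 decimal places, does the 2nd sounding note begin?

note 2 onset = 3b = 1487.603ms

1. 0.0ms @ 0 + 1487.603ms (3)
2. 1487.603ms @ 3 + 743.802ms (3/2)
3. 2231.405ms @ 9/2 + 743.802ms (3/2)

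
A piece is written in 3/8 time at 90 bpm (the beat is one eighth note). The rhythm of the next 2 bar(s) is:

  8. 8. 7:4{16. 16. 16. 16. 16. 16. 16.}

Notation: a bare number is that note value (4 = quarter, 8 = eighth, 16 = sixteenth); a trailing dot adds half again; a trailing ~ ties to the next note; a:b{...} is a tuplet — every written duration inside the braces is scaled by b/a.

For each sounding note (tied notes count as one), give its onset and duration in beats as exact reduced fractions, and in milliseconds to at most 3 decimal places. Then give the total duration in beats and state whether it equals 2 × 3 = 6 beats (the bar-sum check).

1) 0.0ms=0b +1000.0ms=3/2b
2) 1000.0ms=3/2b +1000.0ms=3/2b
3) 2000.0ms=3b +285.714ms=3/7b
4) 2285.714ms=24/7b +285.714ms=3/7b
5) 2571.429ms=27/7b +285.714ms=3/7b
6) 2857.143ms=30/7b +285.714ms=3/7b
7) 3142.857ms=33/7b +285.714ms=3/7b
8) 3428.571ms=36/7b +285.714ms=3/7b
9) 3714.286ms=39/7b +285.714ms=3/7b
Σ=6b of 6 (90bpm 3/8) — PASS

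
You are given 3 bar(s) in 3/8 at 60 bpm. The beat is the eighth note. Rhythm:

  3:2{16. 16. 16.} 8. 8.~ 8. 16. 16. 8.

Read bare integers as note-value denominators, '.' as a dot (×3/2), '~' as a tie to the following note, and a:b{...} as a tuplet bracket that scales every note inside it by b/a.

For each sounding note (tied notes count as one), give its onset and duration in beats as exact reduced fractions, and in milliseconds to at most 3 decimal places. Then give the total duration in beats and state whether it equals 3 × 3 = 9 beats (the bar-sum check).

1) 0.0ms=0b +500.0ms=1/2b
2) 500.0ms=1/2b +500.0ms=1/2b
3) 1000.0ms=1b +500.0ms=1/2b
4) 1500.0ms=3/2b +1500.0ms=3/2b
5) 3000.0ms=3b +3000.0ms=3b
6) 6000.0ms=6b +750.0ms=3/4b
7) 6750.0ms=27/4b +750.0ms=3/4b
8) 7500.0ms=15/2b +1500.0ms=3/2b
Σ=9b of 9 (60bpm 3/8) — PASS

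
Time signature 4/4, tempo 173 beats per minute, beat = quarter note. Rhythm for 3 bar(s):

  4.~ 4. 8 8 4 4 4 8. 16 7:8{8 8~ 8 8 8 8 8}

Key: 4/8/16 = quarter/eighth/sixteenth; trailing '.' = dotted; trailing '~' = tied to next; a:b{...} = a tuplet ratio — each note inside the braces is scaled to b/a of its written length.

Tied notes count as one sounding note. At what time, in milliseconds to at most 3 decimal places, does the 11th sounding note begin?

note 11 onset = 68/7b = 3369.116ms

1. 0.0ms @ 0 + 1040.462ms (3)
2. 1040.462ms @ 3 + 173.41ms (1/2)
3. 1213.873ms @ 7/2 + 173.41ms (1/2)
4. 1387.283ms @ 4 + 346.821ms (1)
5. 1734.104ms @ 5 + 346.821ms (1)
6. 2080.925ms @ 6 + 346.821ms (1)
7. 2427.746ms @ 7 + 260.116ms (3/4)
8. 2687.861ms @ 31/4 + 86.705ms (1/4)
9. 2774.566ms @ 8 + 198.183ms (4/7)
10. 2972.75ms @ 60/7 + 396.367ms (8/7)
11. 3369.116ms @ 68/7 + 198.183ms (4/7)
12. 3567.3ms @ 72/7 + 198.183ms (4/7)
13. 3765.483ms @ 76/7 + 198.183ms (4/7)
14. 3963.666ms @ 80/7 + 198.183ms (4/7)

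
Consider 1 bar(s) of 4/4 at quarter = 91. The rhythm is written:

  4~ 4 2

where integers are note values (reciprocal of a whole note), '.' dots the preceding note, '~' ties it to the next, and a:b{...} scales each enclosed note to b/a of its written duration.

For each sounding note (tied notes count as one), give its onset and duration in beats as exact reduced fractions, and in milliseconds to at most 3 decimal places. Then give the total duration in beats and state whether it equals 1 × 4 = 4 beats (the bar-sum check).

1) 0.0ms=0b +1318.681ms=2b
2) 1318.681ms=2b +1318.681ms=2b
Σ=4b of 4 (91bpm 4/4) — PASS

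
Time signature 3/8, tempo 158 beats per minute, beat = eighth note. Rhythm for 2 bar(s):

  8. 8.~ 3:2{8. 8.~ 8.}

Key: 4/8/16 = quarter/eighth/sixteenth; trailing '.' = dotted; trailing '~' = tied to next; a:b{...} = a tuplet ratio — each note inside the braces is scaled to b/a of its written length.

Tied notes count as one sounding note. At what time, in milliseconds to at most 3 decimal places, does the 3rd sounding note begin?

1. 0.0ms @ 0 + 569.62ms (3/2)
2. 569.62ms @ 3/2 + 949.367ms (5/2)
3. 1518.987ms @ 4 + 759.494ms (2)

note 3 onset = 4b = 1518.987ms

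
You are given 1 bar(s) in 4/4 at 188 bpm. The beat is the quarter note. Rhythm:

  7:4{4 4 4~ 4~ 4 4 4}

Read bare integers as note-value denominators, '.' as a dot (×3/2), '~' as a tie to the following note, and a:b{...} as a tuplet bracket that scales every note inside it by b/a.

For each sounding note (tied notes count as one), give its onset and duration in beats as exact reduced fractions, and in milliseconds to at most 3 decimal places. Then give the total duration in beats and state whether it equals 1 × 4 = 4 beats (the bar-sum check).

1) 0.0ms=0b +182.371ms=4/7b
2) 182.371ms=4/7b +182.371ms=4/7b
3) 364.742ms=8/7b +547.112ms=12/7b
4) 911.854ms=20/7b +182.371ms=4/7b
5) 1094.225ms=24/7b +182.371ms=4/7b
Σ=4b of 4 (188bpm 4/4) — PASS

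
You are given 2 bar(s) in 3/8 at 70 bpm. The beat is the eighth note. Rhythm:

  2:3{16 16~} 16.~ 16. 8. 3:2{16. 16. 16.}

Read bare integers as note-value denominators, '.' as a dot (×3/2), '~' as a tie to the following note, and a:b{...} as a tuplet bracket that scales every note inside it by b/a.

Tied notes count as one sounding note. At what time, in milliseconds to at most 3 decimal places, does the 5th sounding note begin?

1. 0.0ms @ 0 + 642.857ms (3/4)
2. 642.857ms @ 3/4 + 1928.571ms (9/4)
3. 2571.429ms @ 3 + 1285.714ms (3/2)
4. 3857.143ms @ 9/2 + 428.571ms (1/2)
5. 4285.714ms @ 5 + 428.571ms (1/2)
6. 4714.286ms @ 11/2 + 428.571ms (1/2)

note 5 onset = 5b = 4285.714ms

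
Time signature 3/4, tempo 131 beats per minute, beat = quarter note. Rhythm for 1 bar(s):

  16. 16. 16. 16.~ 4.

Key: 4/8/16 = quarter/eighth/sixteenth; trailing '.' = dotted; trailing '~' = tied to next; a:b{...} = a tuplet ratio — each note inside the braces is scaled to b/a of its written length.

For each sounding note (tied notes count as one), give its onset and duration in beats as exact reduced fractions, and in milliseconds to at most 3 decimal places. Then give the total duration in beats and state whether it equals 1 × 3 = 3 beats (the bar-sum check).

1) 0.0ms=0b +171.756ms=3/8b
2) 171.756ms=3/8b +171.756ms=3/8b
3) 343.511ms=3/4b +171.756ms=3/8b
4) 515.267ms=9/8b +858.779ms=15/8b
Σ=3b of 3 (131bpm 3/4) — PASS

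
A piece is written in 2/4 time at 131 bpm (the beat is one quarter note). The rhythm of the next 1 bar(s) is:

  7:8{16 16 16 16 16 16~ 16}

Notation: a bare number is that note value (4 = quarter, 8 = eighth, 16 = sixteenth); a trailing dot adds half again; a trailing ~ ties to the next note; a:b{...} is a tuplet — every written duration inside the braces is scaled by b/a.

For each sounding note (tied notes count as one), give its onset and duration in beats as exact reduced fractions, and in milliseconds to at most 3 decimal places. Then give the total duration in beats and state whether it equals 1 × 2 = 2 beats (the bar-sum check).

1) 0.0ms=0b +130.862ms=2/7b
2) 130.862ms=2/7b +130.862ms=2/7b
3) 261.723ms=4/7b +130.862ms=2/7b
4) 392.585ms=6/7b +130.862ms=2/7b
5) 523.446ms=8/7b +130.862ms=2/7b
6) 654.308ms=10/7b +261.723ms=4/7b
Σ=2b of 2 (131bpm 2/4) — PASS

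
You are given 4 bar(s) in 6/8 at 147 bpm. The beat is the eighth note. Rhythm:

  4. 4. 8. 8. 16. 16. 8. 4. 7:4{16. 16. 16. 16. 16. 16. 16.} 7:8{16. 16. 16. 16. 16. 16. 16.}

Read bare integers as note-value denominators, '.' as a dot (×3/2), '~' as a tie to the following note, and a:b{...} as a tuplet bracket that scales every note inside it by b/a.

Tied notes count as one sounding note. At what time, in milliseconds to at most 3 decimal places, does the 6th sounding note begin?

1. 0.0ms @ 0 + 1224.49ms (3)
2. 1224.49ms @ 3 + 1224.49ms (3)
3. 2448.98ms @ 6 + 612.245ms (3/2)
4. 3061.224ms @ 15/2 + 612.245ms (3/2)
5. 3673.469ms @ 9 + 306.122ms (3/4)
6. 3979.592ms @ 39/4 + 306.122ms (3/4)
7. 4285.714ms @ 21/2 + 612.245ms (3/2)
8. 4897.959ms @ 12 + 1224.49ms (3)
9. 6122.449ms @ 15 + 174.927ms (3/7)
10. 6297.376ms @ 108/7 + 174.927ms (3/7)
11. 6472.303ms @ 111/7 + 174.927ms (3/7)
12. 6647.23ms @ 114/7 + 174.927ms (3/7)
13. 6822.157ms @ 117/7 + 174.927ms (3/7)
14. 6997.085ms @ 120/7 + 174.927ms (3/7)
15. 7172.012ms @ 123/7 + 174.927ms (3/7)
16. 7346.939ms @ 18 + 349.854ms (6/7)
17. 7696.793ms @ 132/7 + 349.854ms (6/7)
18. 8046.647ms @ 138/7 + 349.854ms (6/7)
19. 8396.501ms @ 144/7 + 349.854ms (6/7)
20. 8746.356ms @ 150/7 + 349.854ms (6/7)
21. 9096.21ms @ 156/7 + 349.854ms (6/7)
22. 9446.064ms @ 162/7 + 349.854ms (6/7)

note 6 onset = 39/4b = 3979.592ms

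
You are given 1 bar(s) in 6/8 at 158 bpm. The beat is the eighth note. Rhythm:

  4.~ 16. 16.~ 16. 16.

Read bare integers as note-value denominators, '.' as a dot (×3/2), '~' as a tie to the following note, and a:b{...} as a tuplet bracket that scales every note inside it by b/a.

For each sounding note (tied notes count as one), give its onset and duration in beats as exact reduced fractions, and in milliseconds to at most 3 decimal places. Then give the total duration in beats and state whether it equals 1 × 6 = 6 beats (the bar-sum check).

1) 0.0ms=0b +1424.051ms=15/4b
2) 1424.051ms=15/4b +569.62ms=3/2b
3) 1993.671ms=21/4b +284.81ms=3/4b
Σ=6b of 6 (158bpm 6/8) — PASS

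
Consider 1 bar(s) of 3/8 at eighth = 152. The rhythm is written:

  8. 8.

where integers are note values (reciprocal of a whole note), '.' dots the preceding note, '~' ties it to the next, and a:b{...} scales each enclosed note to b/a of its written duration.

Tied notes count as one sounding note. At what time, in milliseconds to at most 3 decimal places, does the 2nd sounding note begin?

1. 0.0ms @ 0 + 592.105ms (3/2)
2. 592.105ms @ 3/2 + 592.105ms (3/2)

note 2 onset = 3/2b = 592.105ms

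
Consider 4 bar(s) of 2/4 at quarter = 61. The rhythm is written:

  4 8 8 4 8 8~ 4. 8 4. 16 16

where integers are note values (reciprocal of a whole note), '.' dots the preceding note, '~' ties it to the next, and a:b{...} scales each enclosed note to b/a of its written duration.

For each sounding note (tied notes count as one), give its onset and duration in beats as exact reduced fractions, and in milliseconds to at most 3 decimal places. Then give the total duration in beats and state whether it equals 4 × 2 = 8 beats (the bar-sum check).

1) 0.0ms=0b +983.607ms=1b
2) 983.607ms=1b +491.803ms=1/2b
3) 1475.41ms=3/2b +491.803ms=1/2b
4) 1967.213ms=2b +983.607ms=1b
5) 2950.82ms=3b +491.803ms=1/2b
6) 3442.623ms=7/2b +1967.213ms=2b
7) 5409.836ms=11/2b +491.803ms=1/2b
8) 5901.639ms=6b +1475.41ms=3/2b
9) 7377.049ms=15/2b +245.902ms=1/4b
10) 7622.951ms=31/4b +245.902ms=1/4b
Σ=8b of 8 (61bpm 2/4) — PASS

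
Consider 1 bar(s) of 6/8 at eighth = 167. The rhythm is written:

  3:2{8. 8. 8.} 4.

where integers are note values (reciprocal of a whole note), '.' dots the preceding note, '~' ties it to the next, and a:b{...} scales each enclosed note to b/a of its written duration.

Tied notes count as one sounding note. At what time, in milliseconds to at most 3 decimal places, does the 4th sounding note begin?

1. 0.0ms @ 0 + 359.281ms (1)
2. 359.281ms @ 1 + 359.281ms (1)
3. 718.563ms @ 2 + 359.281ms (1)
4. 1077.844ms @ 3 + 1077.844ms (3)

note 4 onset = 3b = 1077.844ms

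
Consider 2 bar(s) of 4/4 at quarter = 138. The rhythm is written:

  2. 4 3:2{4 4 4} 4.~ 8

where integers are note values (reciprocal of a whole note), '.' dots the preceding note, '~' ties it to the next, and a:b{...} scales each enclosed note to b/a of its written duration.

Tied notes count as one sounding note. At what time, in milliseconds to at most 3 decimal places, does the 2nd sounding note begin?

note 2 onset = 3b = 1304.348ms

1. 0.0ms @ 0 + 1304.348ms (3)
2. 1304.348ms @ 3 + 434.783ms (1)
3. 1739.13ms @ 4 + 289.855ms (2/3)
4. 2028.986ms @ 14/3 + 289.855ms (2/3)
5. 2318.841ms @ 16/3 + 289.855ms (2/3)
6. 2608.696ms @ 6 + 869.565ms (2)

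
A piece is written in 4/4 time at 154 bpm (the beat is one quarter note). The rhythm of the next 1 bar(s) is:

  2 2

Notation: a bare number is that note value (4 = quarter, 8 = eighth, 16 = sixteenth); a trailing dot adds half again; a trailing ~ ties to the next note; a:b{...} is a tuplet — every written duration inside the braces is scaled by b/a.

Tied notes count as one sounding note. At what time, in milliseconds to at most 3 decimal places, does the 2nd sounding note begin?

1. 0.0ms @ 0 + 779.221ms (2)
2. 779.221ms @ 2 + 779.221ms (2)

note 2 onset = 2b = 779.221ms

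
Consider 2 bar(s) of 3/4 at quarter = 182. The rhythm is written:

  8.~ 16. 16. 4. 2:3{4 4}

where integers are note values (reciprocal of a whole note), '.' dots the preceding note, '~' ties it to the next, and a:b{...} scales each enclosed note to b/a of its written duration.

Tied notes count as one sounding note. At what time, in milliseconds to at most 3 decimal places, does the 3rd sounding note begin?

note 3 onset = 3/2b = 494.505ms

1. 0.0ms @ 0 + 370.879ms (9/8)
2. 370.879ms @ 9/8 + 123.626ms (3/8)
3. 494.505ms @ 3/2 + 494.505ms (3/2)
4. 989.011ms @ 3 + 494.505ms (3/2)
5. 1483.516ms @ 9/2 + 494.505ms (3/2)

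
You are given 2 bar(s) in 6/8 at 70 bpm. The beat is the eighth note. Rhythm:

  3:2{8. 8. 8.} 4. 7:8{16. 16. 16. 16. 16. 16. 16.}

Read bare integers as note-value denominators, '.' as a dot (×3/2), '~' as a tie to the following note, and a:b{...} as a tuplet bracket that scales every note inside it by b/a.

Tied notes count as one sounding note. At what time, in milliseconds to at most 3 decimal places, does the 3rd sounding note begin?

1. 0.0ms @ 0 + 857.143ms (1)
2. 857.143ms @ 1 + 857.143ms (1)
3. 1714.286ms @ 2 + 857.143ms (1)
4. 2571.429ms @ 3 + 2571.429ms (3)
5. 5142.857ms @ 6 + 734.694ms (6/7)
6. 5877.551ms @ 48/7 + 734.694ms (6/7)
7. 6612.245ms @ 54/7 + 734.694ms (6/7)
8. 7346.939ms @ 60/7 + 734.694ms (6/7)
9. 8081.633ms @ 66/7 + 734.694ms (6/7)
10. 8816.327ms @ 72/7 + 734.694ms (6/7)
11. 9551.02ms @ 78/7 + 734.694ms (6/7)

note 3 onset = 2b = 1714.286ms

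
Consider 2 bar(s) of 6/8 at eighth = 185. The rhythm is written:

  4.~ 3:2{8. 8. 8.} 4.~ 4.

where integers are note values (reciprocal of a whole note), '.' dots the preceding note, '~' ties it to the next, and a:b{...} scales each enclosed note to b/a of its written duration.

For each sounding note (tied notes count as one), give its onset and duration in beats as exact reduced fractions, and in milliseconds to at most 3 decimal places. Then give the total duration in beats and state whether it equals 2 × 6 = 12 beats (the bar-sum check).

1) 0.0ms=0b +1297.297ms=4b
2) 1297.297ms=4b +324.324ms=1b
3) 1621.622ms=5b +324.324ms=1b
4) 1945.946ms=6b +1945.946ms=6b
Σ=12b of 12 (185bpm 6/8) — PASS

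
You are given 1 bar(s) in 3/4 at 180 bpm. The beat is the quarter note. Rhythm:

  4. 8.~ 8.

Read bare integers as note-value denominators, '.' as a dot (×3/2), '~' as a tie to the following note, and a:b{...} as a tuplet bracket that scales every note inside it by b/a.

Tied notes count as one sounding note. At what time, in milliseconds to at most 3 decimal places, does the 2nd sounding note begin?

note 2 onset = 3/2b = 500.0ms

1. 0.0ms @ 0 + 500.0ms (3/2)
2. 500.0ms @ 3/2 + 500.0ms (3/2)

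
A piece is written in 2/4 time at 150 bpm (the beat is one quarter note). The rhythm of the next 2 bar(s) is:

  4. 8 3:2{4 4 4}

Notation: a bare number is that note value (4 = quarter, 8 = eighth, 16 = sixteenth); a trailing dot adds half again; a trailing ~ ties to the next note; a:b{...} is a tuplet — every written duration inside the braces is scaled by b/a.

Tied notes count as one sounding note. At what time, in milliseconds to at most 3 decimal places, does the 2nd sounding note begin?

note 2 onset = 3/2b = 600.0ms

1. 0.0ms @ 0 + 600.0ms (3/2)
2. 600.0ms @ 3/2 + 200.0ms (1/2)
3. 800.0ms @ 2 + 266.667ms (2/3)
4. 1066.667ms @ 8/3 + 266.667ms (2/3)
5. 1333.333ms @ 10/3 + 266.667ms (2/3)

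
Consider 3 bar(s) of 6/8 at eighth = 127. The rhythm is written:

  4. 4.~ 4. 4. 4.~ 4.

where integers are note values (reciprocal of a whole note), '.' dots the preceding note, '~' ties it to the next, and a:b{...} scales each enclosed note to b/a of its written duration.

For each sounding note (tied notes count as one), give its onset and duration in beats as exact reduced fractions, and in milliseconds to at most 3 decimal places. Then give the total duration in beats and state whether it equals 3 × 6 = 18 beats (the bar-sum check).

1) 0.0ms=0b +1417.323ms=3b
2) 1417.323ms=3b +2834.646ms=6b
3) 4251.969ms=9b +1417.323ms=3b
4) 5669.291ms=12b +2834.646ms=6b
Σ=18b of 18 (127bpm 6/8) — PASS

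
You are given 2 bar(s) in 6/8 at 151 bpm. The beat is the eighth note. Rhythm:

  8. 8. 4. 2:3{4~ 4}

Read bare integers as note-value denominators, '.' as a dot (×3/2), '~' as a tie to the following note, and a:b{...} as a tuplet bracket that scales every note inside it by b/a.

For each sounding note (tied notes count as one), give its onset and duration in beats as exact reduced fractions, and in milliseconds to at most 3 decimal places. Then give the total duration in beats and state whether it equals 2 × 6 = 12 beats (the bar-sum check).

1) 0.0ms=0b +596.026ms=3/2b
2) 596.026ms=3/2b +596.026ms=3/2b
3) 1192.053ms=3b +1192.053ms=3b
4) 2384.106ms=6b +2384.106ms=6b
Σ=12b of 12 (151bpm 6/8) — PASS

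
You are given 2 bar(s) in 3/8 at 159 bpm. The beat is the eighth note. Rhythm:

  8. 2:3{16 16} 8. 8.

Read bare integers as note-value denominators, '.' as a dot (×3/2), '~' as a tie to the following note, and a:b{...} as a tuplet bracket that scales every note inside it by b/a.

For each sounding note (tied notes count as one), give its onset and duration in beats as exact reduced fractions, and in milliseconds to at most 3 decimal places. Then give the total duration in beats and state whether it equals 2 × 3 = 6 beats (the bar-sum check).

1) 0.0ms=0b +566.038ms=3/2b
2) 566.038ms=3/2b +283.019ms=3/4b
3) 849.057ms=9/4b +283.019ms=3/4b
4) 1132.075ms=3b +566.038ms=3/2b
5) 1698.113ms=9/2b +566.038ms=3/2b
Σ=6b of 6 (159bpm 3/8) — PASS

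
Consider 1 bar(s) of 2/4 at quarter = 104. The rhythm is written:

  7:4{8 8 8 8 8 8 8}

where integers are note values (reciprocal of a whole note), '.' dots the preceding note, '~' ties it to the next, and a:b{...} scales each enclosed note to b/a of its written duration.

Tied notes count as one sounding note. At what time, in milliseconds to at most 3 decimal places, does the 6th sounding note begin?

note 6 onset = 10/7b = 824.176ms

1. 0.0ms @ 0 + 164.835ms (2/7)
2. 164.835ms @ 2/7 + 164.835ms (2/7)
3. 329.67ms @ 4/7 + 164.835ms (2/7)
4. 494.505ms @ 6/7 + 164.835ms (2/7)
5. 659.341ms @ 8/7 + 164.835ms (2/7)
6. 824.176ms @ 10/7 + 164.835ms (2/7)
7. 989.011ms @ 12/7 + 164.835ms (2/7)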